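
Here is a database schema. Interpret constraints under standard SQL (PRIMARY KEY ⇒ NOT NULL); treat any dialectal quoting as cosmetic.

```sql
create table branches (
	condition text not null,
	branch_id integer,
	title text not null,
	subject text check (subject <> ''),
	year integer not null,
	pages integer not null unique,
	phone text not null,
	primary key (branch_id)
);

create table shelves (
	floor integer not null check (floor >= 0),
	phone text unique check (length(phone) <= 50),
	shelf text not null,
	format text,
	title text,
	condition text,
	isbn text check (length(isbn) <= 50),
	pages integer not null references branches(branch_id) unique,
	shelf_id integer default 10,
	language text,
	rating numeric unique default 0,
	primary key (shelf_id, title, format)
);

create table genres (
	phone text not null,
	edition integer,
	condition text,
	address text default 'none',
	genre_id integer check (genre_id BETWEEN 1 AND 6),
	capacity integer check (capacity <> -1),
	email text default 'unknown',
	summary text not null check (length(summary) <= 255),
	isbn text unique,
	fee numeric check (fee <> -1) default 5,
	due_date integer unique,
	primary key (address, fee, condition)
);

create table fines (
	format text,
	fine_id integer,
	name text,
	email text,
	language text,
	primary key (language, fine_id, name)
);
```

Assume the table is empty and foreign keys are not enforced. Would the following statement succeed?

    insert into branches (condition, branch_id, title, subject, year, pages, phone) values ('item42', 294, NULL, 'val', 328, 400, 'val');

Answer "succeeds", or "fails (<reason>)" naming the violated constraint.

title is explicitly set to NULL, but title is declared NOT NULL.

fails (NOT NULL on title)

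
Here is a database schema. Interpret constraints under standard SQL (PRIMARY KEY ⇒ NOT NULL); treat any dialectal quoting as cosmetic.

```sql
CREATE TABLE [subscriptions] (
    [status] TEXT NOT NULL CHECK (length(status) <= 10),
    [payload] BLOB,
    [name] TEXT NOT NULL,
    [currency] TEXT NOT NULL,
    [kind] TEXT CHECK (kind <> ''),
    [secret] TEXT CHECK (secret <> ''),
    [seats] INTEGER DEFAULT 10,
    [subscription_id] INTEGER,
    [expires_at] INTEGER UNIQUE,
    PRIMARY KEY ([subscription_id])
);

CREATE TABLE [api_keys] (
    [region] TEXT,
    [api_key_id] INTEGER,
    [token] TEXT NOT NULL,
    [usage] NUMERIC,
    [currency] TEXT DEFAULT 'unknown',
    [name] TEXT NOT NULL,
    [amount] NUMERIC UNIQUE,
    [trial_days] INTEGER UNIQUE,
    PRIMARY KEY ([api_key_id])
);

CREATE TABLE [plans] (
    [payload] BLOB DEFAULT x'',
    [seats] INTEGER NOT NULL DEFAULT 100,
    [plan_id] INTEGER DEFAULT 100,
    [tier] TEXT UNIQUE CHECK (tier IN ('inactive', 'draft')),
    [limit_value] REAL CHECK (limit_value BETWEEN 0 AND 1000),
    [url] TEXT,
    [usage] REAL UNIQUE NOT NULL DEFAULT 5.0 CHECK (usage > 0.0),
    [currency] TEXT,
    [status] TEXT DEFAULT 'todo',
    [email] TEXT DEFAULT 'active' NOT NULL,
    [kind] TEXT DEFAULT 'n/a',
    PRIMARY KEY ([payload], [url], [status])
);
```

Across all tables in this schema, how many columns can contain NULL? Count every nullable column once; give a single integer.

15

subscriptions: 5 nullable (payload, kind, secret, seats, expires_at — PK (subscription_id) and explicit NOT NULL columns excluded).
api_keys: 5 nullable (region, usage, currency, amount, trial_days — PK (api_key_id) and explicit NOT NULL columns excluded).
plans: 5 nullable (plan_id, tier, limit_value, currency, kind — PK (payload, url, status) and explicit NOT NULL columns excluded).
Total: 5 + 5 + 5 = 15.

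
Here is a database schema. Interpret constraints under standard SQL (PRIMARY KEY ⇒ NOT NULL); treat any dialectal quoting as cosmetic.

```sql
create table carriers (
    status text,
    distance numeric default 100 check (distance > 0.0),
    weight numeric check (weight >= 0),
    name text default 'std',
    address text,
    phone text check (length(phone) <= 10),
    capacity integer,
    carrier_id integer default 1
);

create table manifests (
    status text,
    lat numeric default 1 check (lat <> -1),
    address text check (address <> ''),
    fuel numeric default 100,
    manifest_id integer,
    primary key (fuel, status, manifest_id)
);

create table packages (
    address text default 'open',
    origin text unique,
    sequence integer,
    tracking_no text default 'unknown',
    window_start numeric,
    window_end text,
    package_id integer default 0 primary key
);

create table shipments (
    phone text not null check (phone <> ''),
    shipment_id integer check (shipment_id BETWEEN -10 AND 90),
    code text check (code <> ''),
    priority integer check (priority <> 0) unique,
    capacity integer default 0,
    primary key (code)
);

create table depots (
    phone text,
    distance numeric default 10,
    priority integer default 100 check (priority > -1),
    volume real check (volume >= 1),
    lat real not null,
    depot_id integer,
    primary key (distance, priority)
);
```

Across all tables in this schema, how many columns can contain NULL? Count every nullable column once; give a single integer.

22

carriers: 8 nullable (status, distance, weight, name, address, phone, capacity, carrier_id — PK none and explicit NOT NULL columns excluded).
manifests: 2 nullable (lat, address — PK (fuel, status, manifest_id) and explicit NOT NULL columns excluded).
packages: 6 nullable (address, origin, sequence, tracking_no, window_start, window_end — PK (package_id) and explicit NOT NULL columns excluded).
shipments: 3 nullable (shipment_id, priority, capacity — PK (code) and explicit NOT NULL columns excluded).
depots: 3 nullable (phone, volume, depot_id — PK (distance, priority) and explicit NOT NULL columns excluded).
Total: 8 + 2 + 6 + 3 + 3 = 22.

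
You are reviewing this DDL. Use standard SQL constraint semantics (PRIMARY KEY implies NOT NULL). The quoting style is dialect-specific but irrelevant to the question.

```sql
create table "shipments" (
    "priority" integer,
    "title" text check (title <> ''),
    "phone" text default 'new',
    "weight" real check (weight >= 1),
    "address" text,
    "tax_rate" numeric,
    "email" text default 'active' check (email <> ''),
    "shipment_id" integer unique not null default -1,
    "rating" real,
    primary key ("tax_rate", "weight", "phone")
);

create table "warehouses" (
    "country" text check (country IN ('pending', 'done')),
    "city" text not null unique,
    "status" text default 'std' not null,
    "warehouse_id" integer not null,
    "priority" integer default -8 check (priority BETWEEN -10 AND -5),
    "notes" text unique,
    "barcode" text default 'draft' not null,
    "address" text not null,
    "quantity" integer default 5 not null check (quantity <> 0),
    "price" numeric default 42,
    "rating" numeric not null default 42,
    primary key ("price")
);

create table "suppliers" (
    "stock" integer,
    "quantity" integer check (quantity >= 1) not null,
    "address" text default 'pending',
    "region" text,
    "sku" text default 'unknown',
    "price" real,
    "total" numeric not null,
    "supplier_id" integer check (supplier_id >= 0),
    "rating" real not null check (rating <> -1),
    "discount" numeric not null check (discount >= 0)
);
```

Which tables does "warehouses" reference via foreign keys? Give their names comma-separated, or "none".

No column in warehouses has a REFERENCES clause.

none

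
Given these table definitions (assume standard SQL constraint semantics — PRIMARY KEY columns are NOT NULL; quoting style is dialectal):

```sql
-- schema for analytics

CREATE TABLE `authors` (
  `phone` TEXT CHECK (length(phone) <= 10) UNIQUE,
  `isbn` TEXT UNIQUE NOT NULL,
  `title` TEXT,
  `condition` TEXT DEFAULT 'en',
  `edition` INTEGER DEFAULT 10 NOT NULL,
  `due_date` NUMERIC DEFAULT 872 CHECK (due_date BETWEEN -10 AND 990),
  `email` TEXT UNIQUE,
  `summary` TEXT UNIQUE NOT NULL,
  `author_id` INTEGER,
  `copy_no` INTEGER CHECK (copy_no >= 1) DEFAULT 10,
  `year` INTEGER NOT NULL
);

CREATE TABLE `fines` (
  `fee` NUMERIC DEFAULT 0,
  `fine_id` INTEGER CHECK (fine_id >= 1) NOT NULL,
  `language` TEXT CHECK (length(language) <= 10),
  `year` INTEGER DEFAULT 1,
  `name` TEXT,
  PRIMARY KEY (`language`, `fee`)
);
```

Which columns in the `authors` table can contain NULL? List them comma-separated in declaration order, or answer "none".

- phone: CHECK does not forbid NULL (a CHECK constraint passes when its expression is NULL) → nullable.
- isbn: declared NOT NULL → not nullable.
- title: no NOT NULL constraint applies → nullable.
- condition: DEFAULT only fills an omitted column; an explicit NULL is still allowed → nullable.
- edition: declared NOT NULL → not nullable.
- due_date: CHECK does not forbid NULL (a CHECK constraint passes when its expression is NULL) → nullable.
- email: UNIQUE does not imply NOT NULL → nullable.
- summary: declared NOT NULL → not nullable.
- author_id: no NOT NULL constraint applies → nullable.
- copy_no: CHECK does not forbid NULL (a CHECK constraint passes when its expression is NULL) → nullable.
- year: declared NOT NULL → not nullable.

phone, title, condition, due_date, email, author_id, copy_no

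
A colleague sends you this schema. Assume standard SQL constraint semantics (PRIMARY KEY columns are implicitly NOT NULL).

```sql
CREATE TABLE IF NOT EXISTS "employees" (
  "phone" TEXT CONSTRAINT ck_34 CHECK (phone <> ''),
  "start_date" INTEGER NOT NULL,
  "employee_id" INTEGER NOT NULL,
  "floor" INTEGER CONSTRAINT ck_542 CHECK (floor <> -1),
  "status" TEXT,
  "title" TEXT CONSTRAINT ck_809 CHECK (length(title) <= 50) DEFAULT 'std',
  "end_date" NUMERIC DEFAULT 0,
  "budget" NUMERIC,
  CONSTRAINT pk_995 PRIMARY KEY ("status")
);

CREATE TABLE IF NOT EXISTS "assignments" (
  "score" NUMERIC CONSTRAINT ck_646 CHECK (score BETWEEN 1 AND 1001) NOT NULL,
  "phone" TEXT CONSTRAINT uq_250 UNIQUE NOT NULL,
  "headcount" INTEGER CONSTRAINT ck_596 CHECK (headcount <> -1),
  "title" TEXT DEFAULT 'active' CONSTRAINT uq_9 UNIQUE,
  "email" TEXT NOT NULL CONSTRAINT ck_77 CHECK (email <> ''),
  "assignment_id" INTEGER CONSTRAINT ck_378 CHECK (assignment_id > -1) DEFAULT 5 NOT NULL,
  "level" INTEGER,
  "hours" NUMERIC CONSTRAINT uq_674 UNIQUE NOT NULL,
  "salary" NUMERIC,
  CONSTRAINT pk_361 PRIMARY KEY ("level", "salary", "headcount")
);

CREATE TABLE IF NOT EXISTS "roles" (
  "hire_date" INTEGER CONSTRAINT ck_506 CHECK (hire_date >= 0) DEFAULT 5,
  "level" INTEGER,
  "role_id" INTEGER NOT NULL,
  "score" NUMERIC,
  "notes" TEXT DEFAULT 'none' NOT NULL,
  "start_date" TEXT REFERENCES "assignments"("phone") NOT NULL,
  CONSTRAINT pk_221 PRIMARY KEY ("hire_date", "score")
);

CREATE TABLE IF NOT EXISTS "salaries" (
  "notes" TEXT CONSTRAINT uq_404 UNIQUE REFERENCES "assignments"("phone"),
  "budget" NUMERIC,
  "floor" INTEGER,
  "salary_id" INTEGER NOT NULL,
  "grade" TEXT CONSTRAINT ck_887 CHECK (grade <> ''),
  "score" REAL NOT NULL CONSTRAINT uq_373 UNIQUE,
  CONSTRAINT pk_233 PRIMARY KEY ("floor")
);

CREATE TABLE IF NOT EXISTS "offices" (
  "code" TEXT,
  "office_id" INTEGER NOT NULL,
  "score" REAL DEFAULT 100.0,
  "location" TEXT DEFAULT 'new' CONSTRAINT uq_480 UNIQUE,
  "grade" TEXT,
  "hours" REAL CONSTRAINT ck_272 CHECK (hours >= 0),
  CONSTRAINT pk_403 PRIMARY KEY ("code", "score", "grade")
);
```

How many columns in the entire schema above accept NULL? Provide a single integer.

employees: 5 nullable (phone, floor, title, end_date, budget — PK (status) and explicit NOT NULL columns excluded).
assignments: 1 nullable (title — PK (level, salary, headcount) and explicit NOT NULL columns excluded).
roles: 1 nullable (level — PK (hire_date, score) and explicit NOT NULL columns excluded).
salaries: 3 nullable (notes, budget, grade — PK (floor) and explicit NOT NULL columns excluded).
offices: 2 nullable (location, hours — PK (code, score, grade) and explicit NOT NULL columns excluded).
Total: 5 + 1 + 1 + 3 + 2 = 12.

12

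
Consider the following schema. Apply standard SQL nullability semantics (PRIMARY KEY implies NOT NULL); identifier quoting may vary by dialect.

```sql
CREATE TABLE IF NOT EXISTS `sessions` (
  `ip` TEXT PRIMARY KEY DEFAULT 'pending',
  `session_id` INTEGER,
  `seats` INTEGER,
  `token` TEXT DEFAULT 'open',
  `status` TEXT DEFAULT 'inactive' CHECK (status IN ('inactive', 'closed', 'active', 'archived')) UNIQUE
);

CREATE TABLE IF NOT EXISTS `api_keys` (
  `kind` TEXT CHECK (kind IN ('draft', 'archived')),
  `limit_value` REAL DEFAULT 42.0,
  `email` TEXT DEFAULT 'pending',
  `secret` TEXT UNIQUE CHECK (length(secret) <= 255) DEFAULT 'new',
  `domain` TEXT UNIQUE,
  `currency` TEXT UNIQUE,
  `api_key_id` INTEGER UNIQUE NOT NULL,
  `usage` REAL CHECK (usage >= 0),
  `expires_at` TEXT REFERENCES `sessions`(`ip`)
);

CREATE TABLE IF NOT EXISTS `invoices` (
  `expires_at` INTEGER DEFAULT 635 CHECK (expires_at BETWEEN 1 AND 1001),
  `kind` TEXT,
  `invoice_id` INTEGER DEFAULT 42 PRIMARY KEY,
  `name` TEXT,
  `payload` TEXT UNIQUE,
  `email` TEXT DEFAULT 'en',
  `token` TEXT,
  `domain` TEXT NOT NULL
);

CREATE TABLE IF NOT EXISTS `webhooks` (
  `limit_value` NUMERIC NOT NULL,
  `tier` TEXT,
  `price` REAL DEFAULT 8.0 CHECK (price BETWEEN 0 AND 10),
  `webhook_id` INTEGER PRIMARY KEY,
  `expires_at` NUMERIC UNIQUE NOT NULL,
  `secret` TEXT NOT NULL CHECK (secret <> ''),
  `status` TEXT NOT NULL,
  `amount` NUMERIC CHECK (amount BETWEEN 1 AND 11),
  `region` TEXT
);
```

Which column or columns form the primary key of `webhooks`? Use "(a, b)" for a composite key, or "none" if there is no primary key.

webhook_id is declared PRIMARY KEY inline on the column.

webhook_id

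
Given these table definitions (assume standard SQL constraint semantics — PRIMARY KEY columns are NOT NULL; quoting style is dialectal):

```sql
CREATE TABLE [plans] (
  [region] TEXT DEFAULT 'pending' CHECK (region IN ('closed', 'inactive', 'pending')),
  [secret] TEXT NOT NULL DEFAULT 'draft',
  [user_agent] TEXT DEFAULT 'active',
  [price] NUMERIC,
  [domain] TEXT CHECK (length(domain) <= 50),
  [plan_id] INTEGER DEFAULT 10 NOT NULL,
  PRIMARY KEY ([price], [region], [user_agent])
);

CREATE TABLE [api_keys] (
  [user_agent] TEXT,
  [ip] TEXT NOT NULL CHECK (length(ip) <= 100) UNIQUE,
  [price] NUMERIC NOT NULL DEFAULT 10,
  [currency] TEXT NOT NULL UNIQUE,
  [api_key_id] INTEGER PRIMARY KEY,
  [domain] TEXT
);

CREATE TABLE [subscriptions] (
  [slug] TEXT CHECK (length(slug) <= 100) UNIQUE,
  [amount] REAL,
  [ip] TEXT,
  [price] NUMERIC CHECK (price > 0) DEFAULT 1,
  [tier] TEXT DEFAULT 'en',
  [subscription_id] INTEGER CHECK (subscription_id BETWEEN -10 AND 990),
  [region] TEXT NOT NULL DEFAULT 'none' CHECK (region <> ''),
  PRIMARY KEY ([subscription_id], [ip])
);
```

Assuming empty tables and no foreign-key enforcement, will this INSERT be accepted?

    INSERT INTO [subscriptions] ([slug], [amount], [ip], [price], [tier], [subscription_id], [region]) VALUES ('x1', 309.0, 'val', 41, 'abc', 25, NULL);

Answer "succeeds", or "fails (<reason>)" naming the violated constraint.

region is explicitly set to NULL, but region is declared NOT NULL.

fails (NOT NULL on region)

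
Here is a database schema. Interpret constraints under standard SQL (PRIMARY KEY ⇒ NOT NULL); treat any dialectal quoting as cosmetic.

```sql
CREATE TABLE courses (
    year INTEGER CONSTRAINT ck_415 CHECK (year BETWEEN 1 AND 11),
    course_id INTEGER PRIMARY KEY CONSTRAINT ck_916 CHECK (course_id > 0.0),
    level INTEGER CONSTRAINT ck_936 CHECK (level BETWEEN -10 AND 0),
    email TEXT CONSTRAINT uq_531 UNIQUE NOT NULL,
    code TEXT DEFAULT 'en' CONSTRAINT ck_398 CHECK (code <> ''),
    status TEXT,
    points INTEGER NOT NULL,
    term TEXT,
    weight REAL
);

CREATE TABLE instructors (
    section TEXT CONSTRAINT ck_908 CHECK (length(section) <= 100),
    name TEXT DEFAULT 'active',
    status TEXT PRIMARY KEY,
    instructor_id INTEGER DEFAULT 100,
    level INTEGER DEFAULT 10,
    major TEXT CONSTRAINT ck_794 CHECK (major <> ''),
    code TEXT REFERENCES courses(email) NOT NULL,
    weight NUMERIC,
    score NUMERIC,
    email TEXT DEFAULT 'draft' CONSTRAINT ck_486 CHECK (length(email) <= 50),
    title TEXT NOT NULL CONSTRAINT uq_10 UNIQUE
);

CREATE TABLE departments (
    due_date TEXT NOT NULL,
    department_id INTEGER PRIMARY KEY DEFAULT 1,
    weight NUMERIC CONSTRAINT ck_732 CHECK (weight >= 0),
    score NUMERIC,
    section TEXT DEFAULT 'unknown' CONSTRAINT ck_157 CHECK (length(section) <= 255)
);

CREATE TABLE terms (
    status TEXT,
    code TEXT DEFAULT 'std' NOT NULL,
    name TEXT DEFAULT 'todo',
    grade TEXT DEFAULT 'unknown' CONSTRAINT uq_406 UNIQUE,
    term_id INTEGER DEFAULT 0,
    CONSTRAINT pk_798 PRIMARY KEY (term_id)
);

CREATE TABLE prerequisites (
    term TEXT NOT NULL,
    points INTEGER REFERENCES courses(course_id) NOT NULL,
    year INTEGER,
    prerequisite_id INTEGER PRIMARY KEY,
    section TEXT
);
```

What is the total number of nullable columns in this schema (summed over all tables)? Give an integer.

courses: 6 nullable (year, level, code, status, term, weight — PK (course_id) and explicit NOT NULL columns excluded).
instructors: 8 nullable (section, name, instructor_id, level, major, weight, score, email — PK (status) and explicit NOT NULL columns excluded).
departments: 3 nullable (weight, score, section — PK (department_id) and explicit NOT NULL columns excluded).
terms: 3 nullable (status, name, grade — PK (term_id) and explicit NOT NULL columns excluded).
prerequisites: 2 nullable (year, section — PK (prerequisite_id) and explicit NOT NULL columns excluded).
Total: 6 + 8 + 3 + 3 + 2 = 22.

22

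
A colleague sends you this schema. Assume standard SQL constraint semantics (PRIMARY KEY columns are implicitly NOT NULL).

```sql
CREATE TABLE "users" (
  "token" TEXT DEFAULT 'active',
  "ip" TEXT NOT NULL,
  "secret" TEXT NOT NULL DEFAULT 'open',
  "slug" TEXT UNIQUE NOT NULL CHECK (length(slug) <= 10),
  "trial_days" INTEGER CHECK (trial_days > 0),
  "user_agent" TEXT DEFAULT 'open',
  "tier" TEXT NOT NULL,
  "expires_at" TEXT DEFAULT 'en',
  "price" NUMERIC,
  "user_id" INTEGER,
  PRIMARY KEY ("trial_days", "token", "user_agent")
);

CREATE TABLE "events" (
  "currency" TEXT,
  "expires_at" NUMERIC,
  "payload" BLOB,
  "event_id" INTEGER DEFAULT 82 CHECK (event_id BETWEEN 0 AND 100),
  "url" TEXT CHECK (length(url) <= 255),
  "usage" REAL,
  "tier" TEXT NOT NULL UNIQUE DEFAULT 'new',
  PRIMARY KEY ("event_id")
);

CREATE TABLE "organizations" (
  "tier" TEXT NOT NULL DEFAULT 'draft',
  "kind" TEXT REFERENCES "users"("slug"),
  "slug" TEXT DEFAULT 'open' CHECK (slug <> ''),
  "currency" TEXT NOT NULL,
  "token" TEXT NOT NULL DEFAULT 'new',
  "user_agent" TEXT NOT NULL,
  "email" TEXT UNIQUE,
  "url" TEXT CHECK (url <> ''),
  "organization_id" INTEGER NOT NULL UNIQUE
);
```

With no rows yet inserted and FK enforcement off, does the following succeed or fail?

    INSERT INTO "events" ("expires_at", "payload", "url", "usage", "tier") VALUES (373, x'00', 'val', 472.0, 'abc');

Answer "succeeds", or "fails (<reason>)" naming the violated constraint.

succeeds

NOT NULL columns: event_id defaults to 82; tier is supplied.
CHECK constraints: 'val' satisfies (length(url) <= 255).
No constraint is violated.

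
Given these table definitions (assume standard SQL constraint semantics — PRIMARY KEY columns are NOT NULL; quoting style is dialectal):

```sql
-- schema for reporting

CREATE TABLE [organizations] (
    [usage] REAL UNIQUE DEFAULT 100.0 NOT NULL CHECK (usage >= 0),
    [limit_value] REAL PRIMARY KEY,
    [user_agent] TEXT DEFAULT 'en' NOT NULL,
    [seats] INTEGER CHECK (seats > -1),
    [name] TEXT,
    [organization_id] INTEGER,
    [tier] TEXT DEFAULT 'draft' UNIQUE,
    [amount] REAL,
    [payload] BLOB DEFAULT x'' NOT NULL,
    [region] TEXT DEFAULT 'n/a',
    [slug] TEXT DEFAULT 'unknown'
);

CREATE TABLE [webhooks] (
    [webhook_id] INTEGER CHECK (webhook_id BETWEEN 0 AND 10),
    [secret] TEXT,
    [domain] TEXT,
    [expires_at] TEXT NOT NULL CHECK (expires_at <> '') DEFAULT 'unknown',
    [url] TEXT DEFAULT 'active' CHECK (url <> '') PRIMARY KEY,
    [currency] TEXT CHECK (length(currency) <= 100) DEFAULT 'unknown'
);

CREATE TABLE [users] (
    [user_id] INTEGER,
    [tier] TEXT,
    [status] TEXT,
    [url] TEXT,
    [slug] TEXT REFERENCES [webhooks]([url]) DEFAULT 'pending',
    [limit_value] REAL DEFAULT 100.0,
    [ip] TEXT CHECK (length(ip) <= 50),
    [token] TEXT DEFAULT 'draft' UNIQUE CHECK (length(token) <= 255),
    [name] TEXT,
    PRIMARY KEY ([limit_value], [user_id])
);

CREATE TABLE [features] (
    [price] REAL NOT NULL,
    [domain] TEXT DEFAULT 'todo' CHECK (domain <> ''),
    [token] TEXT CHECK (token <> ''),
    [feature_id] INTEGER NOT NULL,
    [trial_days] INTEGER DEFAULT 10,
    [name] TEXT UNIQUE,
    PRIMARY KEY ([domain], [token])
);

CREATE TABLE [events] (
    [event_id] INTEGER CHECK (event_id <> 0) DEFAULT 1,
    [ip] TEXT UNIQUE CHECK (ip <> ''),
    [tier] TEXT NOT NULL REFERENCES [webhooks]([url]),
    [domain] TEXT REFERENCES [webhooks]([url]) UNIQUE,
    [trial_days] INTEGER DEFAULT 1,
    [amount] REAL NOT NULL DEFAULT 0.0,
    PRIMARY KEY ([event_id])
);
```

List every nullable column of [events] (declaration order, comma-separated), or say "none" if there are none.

- event_id: part of the PRIMARY KEY, which implies NOT NULL → not nullable.
- ip: CHECK does not forbid NULL (a CHECK constraint passes when its expression is NULL) → nullable.
- tier: declared NOT NULL → not nullable.
- domain: a foreign key column may be NULL unless separately constrained → nullable.
- trial_days: DEFAULT only fills an omitted column; an explicit NULL is still allowed → nullable.
- amount: declared NOT NULL → not nullable.

ip, domain, trial_days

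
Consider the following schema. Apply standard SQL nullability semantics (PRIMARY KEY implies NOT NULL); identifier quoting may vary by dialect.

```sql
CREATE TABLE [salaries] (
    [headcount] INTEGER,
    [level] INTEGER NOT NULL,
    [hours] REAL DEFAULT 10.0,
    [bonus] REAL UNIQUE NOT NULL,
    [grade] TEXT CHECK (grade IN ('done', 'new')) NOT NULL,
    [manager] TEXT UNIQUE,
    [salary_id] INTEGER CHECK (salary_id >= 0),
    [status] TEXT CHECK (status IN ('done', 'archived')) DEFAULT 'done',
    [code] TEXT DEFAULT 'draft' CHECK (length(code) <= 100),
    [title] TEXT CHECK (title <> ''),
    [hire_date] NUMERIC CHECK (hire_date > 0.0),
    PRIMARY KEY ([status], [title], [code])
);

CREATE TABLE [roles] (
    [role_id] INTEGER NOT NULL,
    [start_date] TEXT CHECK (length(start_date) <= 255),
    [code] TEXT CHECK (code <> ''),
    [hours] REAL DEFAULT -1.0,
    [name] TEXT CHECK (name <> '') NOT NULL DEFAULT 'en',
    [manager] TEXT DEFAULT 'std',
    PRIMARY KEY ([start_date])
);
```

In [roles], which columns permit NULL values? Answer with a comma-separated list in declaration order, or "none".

- role_id: declared NOT NULL → not nullable.
- start_date: part of the PRIMARY KEY, which implies NOT NULL → not nullable.
- code: CHECK does not forbid NULL (a CHECK constraint passes when its expression is NULL) → nullable.
- hours: DEFAULT only fills an omitted column; an explicit NULL is still allowed → nullable.
- name: declared NOT NULL → not nullable.
- manager: DEFAULT only fills an omitted column; an explicit NULL is still allowed → nullable.

code, hours, manager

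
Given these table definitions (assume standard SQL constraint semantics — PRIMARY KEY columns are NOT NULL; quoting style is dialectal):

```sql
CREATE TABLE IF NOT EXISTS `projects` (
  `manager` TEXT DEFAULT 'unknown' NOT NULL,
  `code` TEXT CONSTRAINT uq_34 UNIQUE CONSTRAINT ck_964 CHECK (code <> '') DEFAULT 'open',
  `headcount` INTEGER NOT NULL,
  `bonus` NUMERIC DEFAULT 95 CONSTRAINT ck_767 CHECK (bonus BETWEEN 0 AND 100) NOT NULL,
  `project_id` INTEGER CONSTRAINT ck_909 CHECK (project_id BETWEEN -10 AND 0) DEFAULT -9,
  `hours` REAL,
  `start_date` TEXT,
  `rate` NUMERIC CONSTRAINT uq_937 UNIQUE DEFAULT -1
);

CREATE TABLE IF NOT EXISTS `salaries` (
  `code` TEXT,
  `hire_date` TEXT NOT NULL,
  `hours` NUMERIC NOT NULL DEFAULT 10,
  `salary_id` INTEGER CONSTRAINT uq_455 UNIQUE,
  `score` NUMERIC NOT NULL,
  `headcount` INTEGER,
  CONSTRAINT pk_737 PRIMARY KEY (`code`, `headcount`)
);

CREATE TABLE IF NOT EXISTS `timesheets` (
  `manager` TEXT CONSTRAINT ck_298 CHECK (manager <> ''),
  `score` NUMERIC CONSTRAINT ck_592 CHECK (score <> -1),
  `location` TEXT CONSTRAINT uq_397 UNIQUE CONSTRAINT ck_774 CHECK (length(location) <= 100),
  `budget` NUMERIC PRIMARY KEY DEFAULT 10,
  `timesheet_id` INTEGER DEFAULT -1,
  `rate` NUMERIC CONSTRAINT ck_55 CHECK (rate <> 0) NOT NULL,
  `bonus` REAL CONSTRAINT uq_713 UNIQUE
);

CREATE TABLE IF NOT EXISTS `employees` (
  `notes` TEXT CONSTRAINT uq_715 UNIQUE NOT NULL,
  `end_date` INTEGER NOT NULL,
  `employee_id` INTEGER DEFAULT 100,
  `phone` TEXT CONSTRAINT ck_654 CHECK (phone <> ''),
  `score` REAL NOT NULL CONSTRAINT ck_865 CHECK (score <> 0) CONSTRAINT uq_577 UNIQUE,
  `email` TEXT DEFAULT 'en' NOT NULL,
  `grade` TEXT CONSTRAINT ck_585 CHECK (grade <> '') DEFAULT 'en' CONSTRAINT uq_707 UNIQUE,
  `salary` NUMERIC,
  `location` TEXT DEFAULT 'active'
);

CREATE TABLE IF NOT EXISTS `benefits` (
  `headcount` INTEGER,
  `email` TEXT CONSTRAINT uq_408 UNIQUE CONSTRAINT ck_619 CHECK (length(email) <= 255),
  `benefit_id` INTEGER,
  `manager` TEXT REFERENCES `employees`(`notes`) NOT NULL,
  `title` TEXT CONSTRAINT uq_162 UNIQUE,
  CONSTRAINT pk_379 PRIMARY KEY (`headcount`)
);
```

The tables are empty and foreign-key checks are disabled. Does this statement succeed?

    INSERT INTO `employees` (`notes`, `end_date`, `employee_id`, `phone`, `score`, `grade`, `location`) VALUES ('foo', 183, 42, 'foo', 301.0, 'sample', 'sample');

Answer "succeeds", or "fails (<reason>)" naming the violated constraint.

succeeds

NOT NULL columns: email defaults to 'en'; end_date is supplied; notes is supplied; score is supplied.
CHECK constraints: 'foo' satisfies (phone <> ''); 301.0 satisfies (score <> 0); 'sample' satisfies (grade <> '').
No constraint is violated.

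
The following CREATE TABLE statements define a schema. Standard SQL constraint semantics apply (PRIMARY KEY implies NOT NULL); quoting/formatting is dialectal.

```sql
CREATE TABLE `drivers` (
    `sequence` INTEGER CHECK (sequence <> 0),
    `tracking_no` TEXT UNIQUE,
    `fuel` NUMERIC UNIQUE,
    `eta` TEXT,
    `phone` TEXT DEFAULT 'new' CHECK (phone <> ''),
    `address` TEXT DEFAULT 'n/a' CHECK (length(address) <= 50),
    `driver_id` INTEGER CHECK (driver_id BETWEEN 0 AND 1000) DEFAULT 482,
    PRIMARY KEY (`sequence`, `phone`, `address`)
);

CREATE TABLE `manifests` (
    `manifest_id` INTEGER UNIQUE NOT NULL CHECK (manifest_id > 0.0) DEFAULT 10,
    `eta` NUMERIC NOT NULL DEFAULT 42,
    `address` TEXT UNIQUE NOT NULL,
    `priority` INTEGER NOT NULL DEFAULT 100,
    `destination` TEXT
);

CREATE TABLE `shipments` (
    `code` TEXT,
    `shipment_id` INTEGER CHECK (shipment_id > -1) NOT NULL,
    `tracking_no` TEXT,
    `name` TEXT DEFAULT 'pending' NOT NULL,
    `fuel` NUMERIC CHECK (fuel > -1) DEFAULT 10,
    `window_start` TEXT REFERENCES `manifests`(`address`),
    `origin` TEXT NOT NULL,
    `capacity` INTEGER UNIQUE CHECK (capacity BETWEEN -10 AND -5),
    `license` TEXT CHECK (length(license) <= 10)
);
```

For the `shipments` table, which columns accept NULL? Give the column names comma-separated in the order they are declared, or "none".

- code: no NOT NULL constraint applies → nullable.
- shipment_id: declared NOT NULL → not nullable.
- tracking_no: no NOT NULL constraint applies → nullable.
- name: declared NOT NULL → not nullable.
- fuel: CHECK does not forbid NULL (a CHECK constraint passes when its expression is NULL) → nullable.
- window_start: a foreign key column may be NULL unless separately constrained → nullable.
- origin: declared NOT NULL → not nullable.
- capacity: CHECK does not forbid NULL (a CHECK constraint passes when its expression is NULL) → nullable.
- license: CHECK does not forbid NULL (a CHECK constraint passes when its expression is NULL) → nullable.

code, tracking_no, fuel, window_start, capacity, license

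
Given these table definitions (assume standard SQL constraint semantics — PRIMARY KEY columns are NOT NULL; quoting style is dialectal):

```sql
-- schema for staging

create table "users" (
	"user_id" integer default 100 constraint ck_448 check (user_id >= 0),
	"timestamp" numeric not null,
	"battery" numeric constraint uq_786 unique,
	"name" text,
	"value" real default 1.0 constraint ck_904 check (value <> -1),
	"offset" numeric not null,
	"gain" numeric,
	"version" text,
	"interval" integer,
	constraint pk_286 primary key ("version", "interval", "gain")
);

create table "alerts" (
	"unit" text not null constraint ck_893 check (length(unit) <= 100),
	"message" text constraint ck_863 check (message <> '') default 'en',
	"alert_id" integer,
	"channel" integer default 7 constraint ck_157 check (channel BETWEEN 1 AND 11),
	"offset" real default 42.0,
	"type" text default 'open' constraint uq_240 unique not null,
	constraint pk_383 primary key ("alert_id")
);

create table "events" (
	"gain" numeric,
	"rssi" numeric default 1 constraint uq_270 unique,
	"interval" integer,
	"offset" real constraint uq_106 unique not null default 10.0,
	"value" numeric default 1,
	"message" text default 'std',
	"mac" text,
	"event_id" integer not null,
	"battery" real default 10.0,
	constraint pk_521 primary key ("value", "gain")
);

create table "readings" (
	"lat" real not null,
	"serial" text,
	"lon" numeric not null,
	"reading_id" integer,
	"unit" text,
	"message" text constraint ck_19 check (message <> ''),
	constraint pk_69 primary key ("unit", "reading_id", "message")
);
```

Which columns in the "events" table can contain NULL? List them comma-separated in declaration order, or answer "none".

rssi, interval, message, mac, battery

- gain: part of the PRIMARY KEY, which implies NOT NULL → not nullable.
- rssi: UNIQUE does not imply NOT NULL → nullable.
- interval: no NOT NULL constraint applies → nullable.
- offset: declared NOT NULL → not nullable.
- value: part of the PRIMARY KEY, which implies NOT NULL → not nullable.
- message: DEFAULT only fills an omitted column; an explicit NULL is still allowed → nullable.
- mac: no NOT NULL constraint applies → nullable.
- event_id: declared NOT NULL → not nullable.
- battery: DEFAULT only fills an omitted column; an explicit NULL is still allowed → nullable.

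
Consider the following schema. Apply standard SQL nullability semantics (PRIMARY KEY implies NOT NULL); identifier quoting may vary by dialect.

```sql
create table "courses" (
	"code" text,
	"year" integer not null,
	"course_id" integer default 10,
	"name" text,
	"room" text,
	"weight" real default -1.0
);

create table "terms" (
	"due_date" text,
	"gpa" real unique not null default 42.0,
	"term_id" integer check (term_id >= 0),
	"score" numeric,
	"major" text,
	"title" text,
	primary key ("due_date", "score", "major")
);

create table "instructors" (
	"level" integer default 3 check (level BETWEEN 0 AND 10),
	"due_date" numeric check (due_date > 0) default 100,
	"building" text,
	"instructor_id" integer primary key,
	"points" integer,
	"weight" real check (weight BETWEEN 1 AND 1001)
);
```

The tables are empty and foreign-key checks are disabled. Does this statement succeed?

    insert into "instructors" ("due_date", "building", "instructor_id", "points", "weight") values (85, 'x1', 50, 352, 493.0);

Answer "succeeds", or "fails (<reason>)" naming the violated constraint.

succeeds

NOT NULL columns: instructor_id is supplied.
CHECK constraints: 85 satisfies (due_date > 0); 493.0 satisfies (weight BETWEEN 1 AND 1001).
No constraint is violated.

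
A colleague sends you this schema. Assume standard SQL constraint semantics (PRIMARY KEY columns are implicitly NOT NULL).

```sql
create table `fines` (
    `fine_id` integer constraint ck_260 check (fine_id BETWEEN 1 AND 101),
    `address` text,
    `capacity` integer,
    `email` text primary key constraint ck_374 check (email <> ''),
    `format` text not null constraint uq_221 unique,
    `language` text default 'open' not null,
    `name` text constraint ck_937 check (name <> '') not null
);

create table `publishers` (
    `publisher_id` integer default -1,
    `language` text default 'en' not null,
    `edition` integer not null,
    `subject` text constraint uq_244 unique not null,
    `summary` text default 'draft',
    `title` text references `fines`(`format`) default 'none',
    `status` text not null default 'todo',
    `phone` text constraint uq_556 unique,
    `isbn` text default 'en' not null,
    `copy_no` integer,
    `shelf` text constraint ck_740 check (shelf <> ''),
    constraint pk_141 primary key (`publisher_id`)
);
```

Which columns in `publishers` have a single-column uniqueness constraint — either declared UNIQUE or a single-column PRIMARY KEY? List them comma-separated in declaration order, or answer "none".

publisher_id, subject, phone

- publisher_id: single-column PRIMARY KEY → unique.
- language: no UNIQUE or single-column PK constraint.
- edition: no UNIQUE or single-column PK constraint.
- subject: declared UNIQUE → unique.
- summary: no UNIQUE or single-column PK constraint.
- title: no UNIQUE or single-column PK constraint.
- status: no UNIQUE or single-column PK constraint.
- phone: declared UNIQUE → unique.
- isbn: no UNIQUE or single-column PK constraint.
- copy_no: no UNIQUE or single-column PK constraint.
- shelf: no UNIQUE or single-column PK constraint.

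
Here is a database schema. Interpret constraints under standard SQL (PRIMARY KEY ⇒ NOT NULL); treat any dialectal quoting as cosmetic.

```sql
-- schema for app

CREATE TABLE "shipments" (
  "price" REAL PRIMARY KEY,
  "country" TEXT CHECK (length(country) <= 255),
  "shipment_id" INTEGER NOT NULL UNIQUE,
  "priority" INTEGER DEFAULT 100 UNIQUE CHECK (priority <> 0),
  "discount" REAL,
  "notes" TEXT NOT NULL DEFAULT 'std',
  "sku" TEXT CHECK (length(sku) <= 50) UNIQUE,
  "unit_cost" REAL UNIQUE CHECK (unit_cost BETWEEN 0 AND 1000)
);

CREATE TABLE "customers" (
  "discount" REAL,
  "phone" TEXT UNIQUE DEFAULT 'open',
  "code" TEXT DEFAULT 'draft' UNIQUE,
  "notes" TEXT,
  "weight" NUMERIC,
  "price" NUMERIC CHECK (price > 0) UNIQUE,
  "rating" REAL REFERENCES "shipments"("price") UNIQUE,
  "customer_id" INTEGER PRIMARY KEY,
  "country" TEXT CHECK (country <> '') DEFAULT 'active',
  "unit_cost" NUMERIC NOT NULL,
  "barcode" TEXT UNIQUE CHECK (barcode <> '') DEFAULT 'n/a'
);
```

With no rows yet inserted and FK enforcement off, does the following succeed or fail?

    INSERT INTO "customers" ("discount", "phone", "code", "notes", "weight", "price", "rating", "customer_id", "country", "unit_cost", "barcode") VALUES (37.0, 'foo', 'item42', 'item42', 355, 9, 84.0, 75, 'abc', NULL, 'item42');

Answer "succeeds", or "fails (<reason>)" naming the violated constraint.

fails (NOT NULL on unit_cost)

unit_cost is explicitly set to NULL, but unit_cost is declared NOT NULL.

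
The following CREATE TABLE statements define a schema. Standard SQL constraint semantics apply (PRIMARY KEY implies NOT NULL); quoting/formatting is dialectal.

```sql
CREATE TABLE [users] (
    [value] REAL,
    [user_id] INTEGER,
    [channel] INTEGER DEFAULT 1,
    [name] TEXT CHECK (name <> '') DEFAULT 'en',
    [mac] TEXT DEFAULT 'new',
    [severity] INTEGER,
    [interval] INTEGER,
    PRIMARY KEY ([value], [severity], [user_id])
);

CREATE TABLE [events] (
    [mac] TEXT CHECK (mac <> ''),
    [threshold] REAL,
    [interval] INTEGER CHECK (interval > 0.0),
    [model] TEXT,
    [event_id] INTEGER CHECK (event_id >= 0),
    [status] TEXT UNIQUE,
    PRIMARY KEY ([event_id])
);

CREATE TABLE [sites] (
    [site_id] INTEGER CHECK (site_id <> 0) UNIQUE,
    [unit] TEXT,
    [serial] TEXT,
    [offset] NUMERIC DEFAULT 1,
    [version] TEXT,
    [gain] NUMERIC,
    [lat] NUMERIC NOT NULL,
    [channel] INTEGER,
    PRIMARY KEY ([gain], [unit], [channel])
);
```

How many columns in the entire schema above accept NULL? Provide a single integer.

users: 4 nullable (channel, name, mac, interval — PK (value, severity, user_id) and explicit NOT NULL columns excluded).
events: 5 nullable (mac, threshold, interval, model, status — PK (event_id) and explicit NOT NULL columns excluded).
sites: 4 nullable (site_id, serial, offset, version — PK (gain, unit, channel) and explicit NOT NULL columns excluded).
Total: 4 + 5 + 4 = 13.

13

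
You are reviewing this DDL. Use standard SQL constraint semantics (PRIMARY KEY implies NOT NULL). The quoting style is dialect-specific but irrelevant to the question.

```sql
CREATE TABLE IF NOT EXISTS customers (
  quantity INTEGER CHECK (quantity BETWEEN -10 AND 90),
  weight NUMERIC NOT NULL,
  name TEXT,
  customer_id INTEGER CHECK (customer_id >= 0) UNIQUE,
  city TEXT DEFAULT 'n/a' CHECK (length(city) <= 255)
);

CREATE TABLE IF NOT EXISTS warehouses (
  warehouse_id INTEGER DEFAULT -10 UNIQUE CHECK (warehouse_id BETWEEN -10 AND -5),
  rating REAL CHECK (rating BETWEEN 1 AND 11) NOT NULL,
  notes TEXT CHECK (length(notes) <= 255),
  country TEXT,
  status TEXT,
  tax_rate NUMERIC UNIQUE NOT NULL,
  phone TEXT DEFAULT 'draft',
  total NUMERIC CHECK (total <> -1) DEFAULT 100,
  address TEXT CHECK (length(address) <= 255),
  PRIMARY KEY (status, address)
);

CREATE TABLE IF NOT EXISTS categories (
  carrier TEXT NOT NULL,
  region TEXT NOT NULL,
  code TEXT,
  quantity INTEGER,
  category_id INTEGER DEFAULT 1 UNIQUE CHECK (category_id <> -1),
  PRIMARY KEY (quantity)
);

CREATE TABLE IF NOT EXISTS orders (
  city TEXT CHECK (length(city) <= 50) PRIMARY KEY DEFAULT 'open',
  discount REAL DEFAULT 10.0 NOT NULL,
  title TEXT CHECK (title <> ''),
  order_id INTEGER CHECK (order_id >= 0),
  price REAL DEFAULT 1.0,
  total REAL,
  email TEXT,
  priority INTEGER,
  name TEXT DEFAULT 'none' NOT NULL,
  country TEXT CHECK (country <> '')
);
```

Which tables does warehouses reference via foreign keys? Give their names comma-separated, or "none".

none

No column in warehouses has a REFERENCES clause.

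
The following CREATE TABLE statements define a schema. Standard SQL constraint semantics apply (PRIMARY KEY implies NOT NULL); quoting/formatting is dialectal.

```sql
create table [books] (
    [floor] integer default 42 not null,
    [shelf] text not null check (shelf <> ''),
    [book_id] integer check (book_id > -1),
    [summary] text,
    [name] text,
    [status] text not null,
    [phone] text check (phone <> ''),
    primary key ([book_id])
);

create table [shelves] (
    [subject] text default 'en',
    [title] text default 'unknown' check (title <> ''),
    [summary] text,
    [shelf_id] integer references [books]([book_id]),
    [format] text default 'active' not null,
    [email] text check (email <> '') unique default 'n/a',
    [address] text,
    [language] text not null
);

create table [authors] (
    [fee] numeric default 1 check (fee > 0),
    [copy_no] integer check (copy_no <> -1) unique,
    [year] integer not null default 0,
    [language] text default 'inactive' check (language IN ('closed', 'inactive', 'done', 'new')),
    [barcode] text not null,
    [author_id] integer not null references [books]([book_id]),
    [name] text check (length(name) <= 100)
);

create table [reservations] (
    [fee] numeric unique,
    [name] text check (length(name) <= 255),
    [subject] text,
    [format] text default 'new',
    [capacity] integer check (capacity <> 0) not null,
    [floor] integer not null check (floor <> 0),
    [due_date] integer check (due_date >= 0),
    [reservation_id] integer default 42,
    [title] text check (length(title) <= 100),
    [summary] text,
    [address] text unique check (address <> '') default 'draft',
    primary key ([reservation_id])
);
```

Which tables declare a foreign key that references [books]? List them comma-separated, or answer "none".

- shelves.shelf_id references books(book_id).
- authors.author_id references books(book_id).

shelves, authors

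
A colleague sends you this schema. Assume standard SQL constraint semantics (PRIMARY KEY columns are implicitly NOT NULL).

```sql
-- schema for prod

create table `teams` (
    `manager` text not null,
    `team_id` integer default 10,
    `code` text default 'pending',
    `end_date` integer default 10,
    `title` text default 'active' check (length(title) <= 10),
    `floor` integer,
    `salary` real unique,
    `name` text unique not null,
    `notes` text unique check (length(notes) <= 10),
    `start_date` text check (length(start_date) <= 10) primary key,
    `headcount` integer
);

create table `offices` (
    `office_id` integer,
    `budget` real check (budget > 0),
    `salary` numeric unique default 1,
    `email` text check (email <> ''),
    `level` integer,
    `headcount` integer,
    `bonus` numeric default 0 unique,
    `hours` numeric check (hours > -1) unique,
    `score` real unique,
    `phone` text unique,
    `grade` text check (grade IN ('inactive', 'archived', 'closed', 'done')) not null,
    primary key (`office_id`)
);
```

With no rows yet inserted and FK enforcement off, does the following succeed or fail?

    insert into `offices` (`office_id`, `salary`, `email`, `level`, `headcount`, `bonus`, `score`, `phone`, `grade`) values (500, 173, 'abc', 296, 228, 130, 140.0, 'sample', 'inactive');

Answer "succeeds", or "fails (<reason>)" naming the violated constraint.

NOT NULL columns: grade is supplied; office_id is supplied.
CHECK constraints: 'abc' satisfies (email <> ''); 'inactive' satisfies (grade IN ('inactive', 'archived', 'closed', 'done')).
No constraint is violated.

succeeds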